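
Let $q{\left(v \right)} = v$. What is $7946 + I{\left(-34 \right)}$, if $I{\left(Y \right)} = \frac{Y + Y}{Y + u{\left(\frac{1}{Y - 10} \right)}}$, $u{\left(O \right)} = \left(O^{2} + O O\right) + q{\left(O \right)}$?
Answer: $\frac{261751442}{32933} \approx 7948.0$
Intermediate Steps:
$u{\left(O \right)} = O + 2 O^{2}$ ($u{\left(O \right)} = \left(O^{2} + O O\right) + O = \left(O^{2} + O^{2}\right) + O = 2 O^{2} + O = O + 2 O^{2}$)
$I{\left(Y \right)} = \frac{2 Y}{Y + \frac{1 + \frac{2}{-10 + Y}}{-10 + Y}}$ ($I{\left(Y \right)} = \frac{Y + Y}{Y + \frac{1 + \frac{2}{Y - 10}}{Y - 10}} = \frac{2 Y}{Y + \frac{1 + \frac{2}{-10 + Y}}{-10 + Y}}$)
$7946 + I{\left(-34 \right)} = 7946 + 2 \left(-34\right) \left(-10 - 34\right)^{3} \frac{1}{-20 + \left(-10 - 34\right)^{2} + 2 \left(-34\right) - 34 \left(-10 - 34\right)^{3}} = 7946 + 2 \left(-34\right) \left(-44\right)^{3} \frac{1}{-20 + \left(-44\right)^{2} - 68 - 34 \left(-44\right)^{3}} = 7946 + 2 \left(-34\right) \left(-85184\right) \frac{1}{-20 + 1936 - 68 - -2896256} = 7946 + 2 \left(-34\right) \left(-85184\right) \frac{1}{-20 + 1936 - 68 + 2896256} = 7946 + 2 \left(-34\right) \left(-85184\right) \frac{1}{2898104} = 7946 + \frac{65824}{32933} = \frac{261751442}{32933}$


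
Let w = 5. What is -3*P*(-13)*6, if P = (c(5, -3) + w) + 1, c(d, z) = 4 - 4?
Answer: 1404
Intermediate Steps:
c(d, z) = 0
P = 6 (P = (0 + 5) + 1 = 5 + 1 = 6)
-3*P*(-13)*6 = -18*(-13)*6 = -3*(-78)*6 = 234*6 = 1404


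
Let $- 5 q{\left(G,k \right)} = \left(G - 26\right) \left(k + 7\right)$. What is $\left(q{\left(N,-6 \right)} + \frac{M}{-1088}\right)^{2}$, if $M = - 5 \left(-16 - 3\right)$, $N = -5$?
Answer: $\frac{1105762009}{29593600} \approx 37.365$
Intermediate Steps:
$q{\left(G,k \right)} = - \frac{\left(-26 + G\right) \left(7 + k\right)}{5}$ ($q{\left(G,k \right)} = - \frac{\left(G - 26\right) \left(k + 7\right)}{5} = - \frac{\left(-26 + G\right) \left(7 + k\right)}{5}$)
$M = 95$ ($M = \left(-5\right) \left(-19\right) = 95$)
$\left(q{\left(N,-6 \right)} + \frac{M}{-1088}\right)^{2} = \left(\left(\frac{182}{5} - -7 + \frac{26}{5} \left(-6\right) - \left(-1\right) \left(-6\right)\right) + \frac{95}{-1088}\right)^{2} = \left(\left(\frac{182}{5} + 7 - \frac{156}{5} - 6\right) + 95 \left(- \frac{1}{1088}\right)\right)^{2} = \left(\frac{31}{5} - \frac{95}{1088}\right)^{2} = \left(\frac{33253}{5440}\right)^{2} = \frac{1105762009}{29593600}$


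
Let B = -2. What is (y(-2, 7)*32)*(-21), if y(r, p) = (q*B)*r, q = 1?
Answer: -2688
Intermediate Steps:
y(r, p) = -2*r (y(r, p) = (1*(-2))*r = -2*r)
(y(-2, 7)*32)*(-21) = (-2*(-2)*32)*(-21) = (4*32)*(-21) = 128*(-21) = -2688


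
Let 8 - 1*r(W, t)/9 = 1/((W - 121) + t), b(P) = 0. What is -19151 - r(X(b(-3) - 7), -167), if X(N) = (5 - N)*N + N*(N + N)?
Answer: -5267111/274 ≈ -19223.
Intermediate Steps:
X(N) = 2*N² + N*(5 - N) (X(N) = N*(5 - N) + N*(2*N) = N*(5 - N) + 2*N² = 2*N² + N*(5 - N))
r(W, t) = 72 - 9/(-121 + W + t) (r(W, t) = 72 - 9/((W - 121) + t) = 72 - 9/((-121 + W) + t) = 72 - 9/(-121 + W + t))
-19151 - r(X(b(-3) - 7), -167) = -19151 - 9*(-969 + 8*((0 - 7)*(5 + (0 - 7))) + 8*(-167))/(-121 + (0 - 7)*(5 + (0 - 7)) - 167) = -19151 - 9*(-969 + 8*(-7*(5 - 7)) - 1336)/(-121 - 7*(5 - 7) - 167) = -19151 - 9*(-969 + 8*(-7*(-2)) - 1336)/(-121 - 7*(-2) - 167) = -19151 - 9*(-969 + 8*14 - 1336)/(-121 + 14 - 167) = -19151 - 9*(-969 + 112 - 1336)/(-274) = -19151 - 9*(-1)*(-2193)/274 = -19151 - 1*19737/274 = -19151 - 19737/274 = -5267111/274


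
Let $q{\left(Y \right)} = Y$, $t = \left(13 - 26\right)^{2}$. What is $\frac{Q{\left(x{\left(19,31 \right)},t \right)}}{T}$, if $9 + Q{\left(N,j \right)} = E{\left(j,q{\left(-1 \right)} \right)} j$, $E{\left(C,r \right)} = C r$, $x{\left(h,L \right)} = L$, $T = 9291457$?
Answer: $- \frac{28570}{9291457} \approx -0.0030749$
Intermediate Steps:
$t = 169$ ($t = \left(-13\right)^{2} = 169$)
$Q{\left(N,j \right)} = -9 - j^{2}$ ($Q{\left(N,j \right)} = -9 + j \left(-1\right) j = -9 + - j j = -9 - j^{2}$)
$\frac{Q{\left(x{\left(19,31 \right)},t \right)}}{T} = \frac{-9 - 169^{2}}{9291457} = \left(-9 - 28561\right) \frac{1}{9291457} = \left(-28570\right) \frac{1}{9291457} = - \frac{28570}{9291457}$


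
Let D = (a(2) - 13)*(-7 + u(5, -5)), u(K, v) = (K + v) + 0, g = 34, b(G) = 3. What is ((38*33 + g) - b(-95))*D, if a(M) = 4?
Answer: 80955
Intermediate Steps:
u(K, v) = K + v
D = 63 (D = (4 - 13)*(-7 + (5 - 5)) = -9*(-7 + 0) = -9*(-7) = 63)
((38*33 + g) - b(-95))*D = ((38*33 + 34) - 1*3)*63 = ((1254 + 34) - 3)*63 = (1288 - 3)*63 = 1285*63 = 80955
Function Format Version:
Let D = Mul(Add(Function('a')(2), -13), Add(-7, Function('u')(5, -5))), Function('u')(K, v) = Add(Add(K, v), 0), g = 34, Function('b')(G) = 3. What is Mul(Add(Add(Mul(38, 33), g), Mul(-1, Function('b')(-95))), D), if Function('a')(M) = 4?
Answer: 80955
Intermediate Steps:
Function('u')(K, v) = Add(K, v)
D = 63 (D = Mul(Add(4, -13), Add(-7, Add(5, -5))) = Mul(-9, Add(-7, 0)) = Mul(-9, -7) = 63)
Mul(Add(Add(Mul(38, 33), g), Mul(-1, Function('b')(-95))), D) = Mul(Add(Add(Mul(38, 33), 34), Mul(-1, 3)), 63) = Mul(Add(Add(1254, 34), -3), 63) = Mul(Add(1288, -3), 63) = Mul(1285, 63) = 80955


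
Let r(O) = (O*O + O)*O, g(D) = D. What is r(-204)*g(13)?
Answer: -109824624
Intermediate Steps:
r(O) = O*(O + O²) (r(O) = (O² + O)*O = (O + O²)*O = O*(O + O²))
r(-204)*g(13) = ((-204)²*(1 - 204))*13 = (41616*(-203))*13 = -8448048*13 = -109824624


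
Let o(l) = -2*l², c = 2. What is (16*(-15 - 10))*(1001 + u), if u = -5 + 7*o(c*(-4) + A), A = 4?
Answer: -308800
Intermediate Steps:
u = -229 (u = -5 + 7*(-2*(2*(-4) + 4)²) = -5 + 7*(-2*(-8 + 4)²) = -5 + 7*(-2*(-4)²) = -5 + 7*(-2*16) = -5 + 7*(-32) = -5 - 224 = -229)
(16*(-15 - 10))*(1001 + u) = (16*(-15 - 10))*(1001 - 229) = (16*(-25))*772 = -400*772 = -308800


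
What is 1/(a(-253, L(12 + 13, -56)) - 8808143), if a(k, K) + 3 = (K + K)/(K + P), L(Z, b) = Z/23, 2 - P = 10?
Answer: -159/1400495264 ≈ -1.1353e-7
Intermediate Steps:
P = -8 (P = 2 - 1*10 = 2 - 10 = -8)
L(Z, b) = Z/23 (L(Z, b) = Z*(1/23) = Z/23)
a(k, K) = -3 + 2*K/(-8 + K) (a(k, K) = -3 + (K + K)/(K - 8) = -3 + (2*K)/(-8 + K) = -3 + 2*K/(-8 + K))
1/(a(-253, L(12 + 13, -56)) - 8808143) = 1/((24 - (12 + 13)/23)/(-8 + (12 + 13)/23) - 8808143) = 1/((24 - 25/23)/(-8 + (1/23)*25) - 8808143) = 1/((24 - 1*25/23)/(-8 + 25/23) - 8808143) = 1/((24 - 25/23)/(-159/23) - 8808143) = 1/(-23/159*527/23 - 8808143) = 1/(-527/159 - 8808143) = 1/(-1400495264/159) = -159/1400495264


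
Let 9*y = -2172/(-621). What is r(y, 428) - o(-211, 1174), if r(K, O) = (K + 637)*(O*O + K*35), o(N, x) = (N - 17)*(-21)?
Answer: 405258367837088/3470769 ≈ 1.1676e+8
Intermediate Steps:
o(N, x) = 357 - 21*N (o(N, x) = (-17 + N)*(-21) = 357 - 21*N)
y = 724/1863 (y = (-2172/(-621))/9 = (-2172*(-1/621))/9 = (⅑)*(724/207) = 724/1863 ≈ 0.38862)
r(K, O) = (637 + K)*(O² + 35*K)
r(y, 428) - o(-211, 1174) = (35*(724/1863)² + 637*428² + 22295*(724/1863) + (724/1863)*428²) - (357 - 21*(-211)) = (35*(524176/3470769) + 637*183184 + 16141580/1863 + (724/1863)*183184) - (357 + 4431) = (18346160/3470769 + 116688208 + 16141580/1863 + 132625216/1863) - 1*4788 = 405274985879060/3470769 - 4788 = 405258367837088/3470769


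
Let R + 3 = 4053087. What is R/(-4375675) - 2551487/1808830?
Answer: -3699163562089/1582970442050 ≈ -2.3368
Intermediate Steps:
R = 4053084 (R = -3 + 4053087 = 4053084)
R/(-4375675) - 2551487/1808830 = 4053084/(-4375675) - 2551487/1808830 = 4053084*(-1/4375675) - 2551487*1/1808830 = -4053084/4375675 - 2551487/1808830 = -3699163562089/1582970442050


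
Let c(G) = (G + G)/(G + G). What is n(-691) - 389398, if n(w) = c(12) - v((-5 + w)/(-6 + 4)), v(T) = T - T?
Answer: -389397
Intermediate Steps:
v(T) = 0
c(G) = 1 (c(G) = (2*G)/((2*G)) = (2*G)*(1/(2*G)) = 1)
n(w) = 1 (n(w) = 1 - 1*0 = 1 + 0 = 1)
n(-691) - 389398 = 1 - 389398 = -389397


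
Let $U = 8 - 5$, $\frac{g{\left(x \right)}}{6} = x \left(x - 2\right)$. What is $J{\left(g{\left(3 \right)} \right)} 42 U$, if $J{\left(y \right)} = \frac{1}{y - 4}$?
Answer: $9$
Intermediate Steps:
$g{\left(x \right)} = 6 x \left(-2 + x\right)$ ($g{\left(x \right)} = 6 x \left(x - 2\right) = 6 x \left(-2 + x\right)$)
$J{\left(y \right)} = \frac{1}{-4 + y}$
$U = 3$ ($U = 8 - 5 = 3$)
$J{\left(g{\left(3 \right)} \right)} 42 U = \frac{1}{-4 + 6 \cdot 3 \left(-2 + 3\right)} 42 \cdot 3 = \frac{1}{-4 + 6 \cdot 3 \cdot 1} \cdot 42 \cdot 3 = \frac{1}{-4 + 18} \cdot 42 \cdot 3 = \frac{1}{14} \cdot 42 \cdot 3 = 3 \cdot 3 = 9$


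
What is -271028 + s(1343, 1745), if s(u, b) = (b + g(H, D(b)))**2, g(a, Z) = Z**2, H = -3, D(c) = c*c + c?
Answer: 86170513868700485946004997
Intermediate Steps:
D(c) = c + c**2 (D(c) = c**2 + c = c + c**2)
s(u, b) = (b + b**2*(1 + b)**2)**2 (s(u, b) = (b + (b*(1 + b))**2)**2 = (b + b**2*(1 + b)**2)**2)
-271028 + s(1343, 1745) = -271028 + 1745**2*(1 + 1745*(1 + 1745)**2)**2 = -271028 + 3045025*(1 + 1745*1746**2)**2 = -271028 + 3045025*(1 + 1745*3048516)**2 = -271028 + 3045025*(1 + 5319660420)**2 = -271028 + 3045025*5319660421**2 = -271028 + 3045025*28298786994753897241 = -271028 + 86170513868700485946276025 = 86170513868700485946004997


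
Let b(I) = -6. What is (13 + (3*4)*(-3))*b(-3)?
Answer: 138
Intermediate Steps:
(13 + (3*4)*(-3))*b(-3) = (13 + (3*4)*(-3))*(-6) = (13 + 12*(-3))*(-6) = (13 - 36)*(-6) = -23*(-6) = 138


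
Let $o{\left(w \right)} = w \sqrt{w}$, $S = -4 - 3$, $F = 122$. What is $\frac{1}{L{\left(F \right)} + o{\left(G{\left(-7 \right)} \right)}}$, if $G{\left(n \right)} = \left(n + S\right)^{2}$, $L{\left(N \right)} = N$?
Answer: $\frac{1}{2866} \approx 0.00034892$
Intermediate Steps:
$S = -7$ ($S = -4 - 3 = -7$)
$G{\left(n \right)} = \left(-7 + n\right)^{2}$ ($G{\left(n \right)} = \left(n - 7\right)^{2} = \left(-7 + n\right)^{2}$)
$o{\left(w \right)} = w^{\frac{3}{2}}$
$\frac{1}{L{\left(F \right)} + o{\left(G{\left(-7 \right)} \right)}} = \frac{1}{122 + \left(\left(-7 - 7\right)^{2}\right)^{\frac{3}{2}}} = \frac{1}{122 + \left(\left(-14\right)^{2}\right)^{\frac{3}{2}}} = \frac{1}{122 + 196^{\frac{3}{2}}} = \frac{1}{122 + 2744} = \frac{1}{2866}$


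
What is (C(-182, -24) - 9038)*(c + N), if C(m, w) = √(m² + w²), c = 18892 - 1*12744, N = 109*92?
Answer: -146198688 + 161760*√337 ≈ -1.4323e+8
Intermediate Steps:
N = 10028
c = 6148 (c = 18892 - 12744 = 6148)
(C(-182, -24) - 9038)*(c + N) = (√((-182)² + (-24)²) - 9038)*(6148 + 10028) = (√(33124 + 576) - 9038)*16176 = (√33700 - 9038)*16176 = (10*√337 - 9038)*16176 = (-9038 + 10*√337)*16176 = -146198688 + 161760*√337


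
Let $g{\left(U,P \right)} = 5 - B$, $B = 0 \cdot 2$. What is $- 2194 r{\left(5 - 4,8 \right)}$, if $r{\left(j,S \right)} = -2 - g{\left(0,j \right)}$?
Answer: $15358$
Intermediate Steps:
$B = 0$
$g{\left(U,P \right)} = 5$ ($g{\left(U,P \right)} = 5 - 0 = 5 + 0 = 5$)
$r{\left(j,S \right)} = -7$ ($r{\left(j,S \right)} = -2 - 5 = -7$)
$- 2194 r{\left(5 - 4,8 \right)} = \left(-2194\right) \left(-7\right) = 15358$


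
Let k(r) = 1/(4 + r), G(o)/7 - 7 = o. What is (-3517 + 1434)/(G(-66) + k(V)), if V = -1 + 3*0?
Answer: 6249/1238 ≈ 5.0477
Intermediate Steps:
V = -1 (V = -1 + 0 = -1)
G(o) = 49 + 7*o
(-3517 + 1434)/(G(-66) + k(V)) = (-3517 + 1434)/((49 + 7*(-66)) + 1/(4 - 1)) = -2083/((49 - 462) + 1/3) = -2083/(-413 + ⅓) = -2083/(-1238/3) = -2083*(-3/1238) = 6249/1238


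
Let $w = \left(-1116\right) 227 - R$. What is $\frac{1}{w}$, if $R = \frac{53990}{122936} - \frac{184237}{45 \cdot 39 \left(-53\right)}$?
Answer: $- \frac{5717446020}{1448425870758481} \approx -3.9474 \cdot 10^{-6}$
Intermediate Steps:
$R = \frac{13835619841}{5717446020}$ ($R = 53990 \cdot \frac{1}{122936} - \frac{184237}{1755 \left(-53\right)} = \frac{26995}{61468} - \frac{184237}{-93015} = \frac{26995}{61468} - - \frac{184237}{93015} = \frac{26995}{61468} + \frac{184237}{93015} = \frac{13835619841}{5717446020} \approx 2.4199$)
$w = - \frac{1448425870758481}{5717446020}$ ($w = \left(-1116\right) 227 - \frac{13835619841}{5717446020} = -253332 - \frac{13835619841}{5717446020} = - \frac{1448425870758481}{5717446020} \approx -2.5333 \cdot 10^{5}$)
$\frac{1}{w} = \frac{1}{- \frac{1448425870758481}{5717446020}} = - \frac{5717446020}{1448425870758481}$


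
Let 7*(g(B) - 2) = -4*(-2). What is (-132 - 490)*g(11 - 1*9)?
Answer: -13684/7 ≈ -1954.9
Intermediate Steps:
g(B) = 22/7 (g(B) = 2 + (-4*(-2))/7 = 2 + (⅐)*8 = 2 + 8/7 = 22/7)
(-132 - 490)*g(11 - 1*9) = (-132 - 490)*(22/7) = -622*22/7 = -13684/7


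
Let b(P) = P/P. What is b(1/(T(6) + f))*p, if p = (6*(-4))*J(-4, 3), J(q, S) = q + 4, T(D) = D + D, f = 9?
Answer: 0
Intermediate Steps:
T(D) = 2*D
J(q, S) = 4 + q
b(P) = 1
p = 0 (p = (6*(-4))*(4 - 4) = -24*0 = 0)
b(1/(T(6) + f))*p = 1*0 = 0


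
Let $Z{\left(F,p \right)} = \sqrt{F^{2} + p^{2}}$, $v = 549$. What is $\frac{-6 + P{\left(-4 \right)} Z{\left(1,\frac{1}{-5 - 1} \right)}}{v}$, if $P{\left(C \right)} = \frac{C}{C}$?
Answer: $- \frac{2}{183} + \frac{\sqrt{37}}{3294} \approx -0.0090823$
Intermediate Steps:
$P{\left(C \right)} = 1$
$\frac{-6 + P{\left(-4 \right)} Z{\left(1,\frac{1}{-5 - 1} \right)}}{v} = \frac{-6 + 1 \sqrt{1^{2} + \left(\frac{1}{-5 - 1}\right)^{2}}}{549} = \left(-6 + 1 \sqrt{1 + \left(\frac{1}{-6}\right)^{2}}\right) \frac{1}{549} = \left(-6 + 1 \sqrt{1 + \left(- \frac{1}{6}\right)^{2}}\right) \frac{1}{549} = \left(-6 + 1 \sqrt{1 + \frac{1}{36}}\right) \frac{1}{549} = \left(-6 + 1 \sqrt{\frac{37}{36}}\right) \frac{1}{549} = \left(-6 + 1 \frac{\sqrt{37}}{6}\right) \frac{1}{549} = \left(-6 + \frac{\sqrt{37}}{6}\right) \frac{1}{549} = - \frac{2}{183} + \frac{\sqrt{37}}{3294}$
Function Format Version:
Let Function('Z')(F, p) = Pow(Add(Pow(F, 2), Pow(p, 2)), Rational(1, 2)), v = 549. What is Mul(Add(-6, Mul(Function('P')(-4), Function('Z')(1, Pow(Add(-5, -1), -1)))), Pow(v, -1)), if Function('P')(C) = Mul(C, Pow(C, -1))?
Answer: Add(Rational(-2, 183), Mul(Rational(1, 3294), Pow(37, Rational(1, 2)))) ≈ -0.0090823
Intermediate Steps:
Function('P')(C) = 1
Mul(Add(-6, Mul(Function('P')(-4), Function('Z')(1, Pow(Add(-5, -1), -1)))), Pow(v, -1)) = Mul(Add(-6, Mul(1, Pow(Add(Pow(1, 2), Pow(Pow(Add(-5, -1), -1), 2)), Rational(1, 2)))), Pow(549, -1)) = Mul(Add(-6, Mul(1, Pow(Add(1, Pow(Pow(-6, -1), 2)), Rational(1, 2)))), Rational(1, 549)) = Mul(Add(-6, Mul(1, Pow(Add(1, Pow(Rational(-1, 6), 2)), Rational(1, 2)))), Rational(1, 549)) = Mul(Add(-6, Mul(1, Pow(Add(1, Rational(1, 36)), Rational(1, 2)))), Rational(1, 549)) = Mul(Add(-6, Mul(1, Pow(Rational(37, 36), Rational(1, 2)))), Rational(1, 549)) = Mul(Add(-6, Mul(1, Mul(Rational(1, 6), Pow(37, Rational(1, 2))))), Rational(1, 549)) = Mul(Add(-6, Mul(Rational(1, 6), Pow(37, Rational(1, 2)))), Rational(1, 549)) = Add(Rational(-2, 183), Mul(Rational(1, 3294), Pow(37, Rational(1, 2))))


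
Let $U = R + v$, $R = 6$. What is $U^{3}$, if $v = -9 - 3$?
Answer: $-216$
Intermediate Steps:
$v = -12$
$U = -6$ ($U = 6 - 12 = -6$)
$U^{3} = \left(-6\right)^{3} = -216$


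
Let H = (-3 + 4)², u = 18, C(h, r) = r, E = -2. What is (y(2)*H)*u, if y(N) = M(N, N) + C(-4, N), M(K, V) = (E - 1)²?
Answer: 198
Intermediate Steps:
M(K, V) = 9 (M(K, V) = (-2 - 1)² = (-3)² = 9)
y(N) = 9 + N
H = 1 (H = 1² = 1)
(y(2)*H)*u = ((9 + 2)*1)*18 = (11*1)*18 = 11*18 = 198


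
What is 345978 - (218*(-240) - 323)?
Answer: 398621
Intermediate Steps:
345978 - (218*(-240) - 323) = 345978 - (-52320 - 323) = 345978 - 1*(-52643) = 345978 + 52643 = 398621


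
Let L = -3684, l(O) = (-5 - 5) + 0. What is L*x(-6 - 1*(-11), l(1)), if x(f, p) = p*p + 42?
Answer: -523128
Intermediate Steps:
l(O) = -10 (l(O) = -10 + 0 = -10)
x(f, p) = 42 + p² (x(f, p) = p² + 42 = 42 + p²)
L*x(-6 - 1*(-11), l(1)) = -3684*(42 + (-10)²) = -3684*(42 + 100) = -3684*142 = -523128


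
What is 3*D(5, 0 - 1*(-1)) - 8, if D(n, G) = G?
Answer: -5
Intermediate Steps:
3*D(5, 0 - 1*(-1)) - 8 = 3*(0 - 1*(-1)) - 8 = 3*(0 + 1) - 8 = 3*1 - 8 = 3 - 8 = -5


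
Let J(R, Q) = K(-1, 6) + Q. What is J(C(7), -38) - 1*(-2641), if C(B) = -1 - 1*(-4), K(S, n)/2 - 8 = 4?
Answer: 2627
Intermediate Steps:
K(S, n) = 24 (K(S, n) = 16 + 2*4 = 16 + 8 = 24)
C(B) = 3 (C(B) = -1 + 4 = 3)
J(R, Q) = 24 + Q
J(C(7), -38) - 1*(-2641) = (24 - 38) - 1*(-2641) = -14 + 2641 = 2627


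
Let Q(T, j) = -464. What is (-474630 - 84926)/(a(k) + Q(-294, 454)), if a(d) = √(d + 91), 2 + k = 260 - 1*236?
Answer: 259633984/215183 + 559556*√113/215183 ≈ 1234.2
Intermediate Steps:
k = 22 (k = -2 + (260 - 1*236) = -2 + (260 - 236) = -2 + 24 = 22)
a(d) = √(91 + d)
(-474630 - 84926)/(a(k) + Q(-294, 454)) = (-474630 - 84926)/(√(91 + 22) - 464) = -559556/(√113 - 464) = -559556/(-464 + √113)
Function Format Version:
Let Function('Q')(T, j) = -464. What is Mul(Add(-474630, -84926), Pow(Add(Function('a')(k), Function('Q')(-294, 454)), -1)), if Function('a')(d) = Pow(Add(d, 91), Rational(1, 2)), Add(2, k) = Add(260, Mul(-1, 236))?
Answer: Add(Rational(259633984, 215183), Mul(Rational(559556, 215183), Pow(113, Rational(1, 2)))) ≈ 1234.2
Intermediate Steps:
k = 22 (k = Add(-2, Add(260, Mul(-1, 236))) = Add(-2, Add(260, -236)) = Add(-2, 24) = 22)
Function('a')(d) = Pow(Add(91, d), Rational(1, 2))
Mul(Add(-474630, -84926), Pow(Add(Function('a')(k), Function('Q')(-294, 454)), -1)) = Mul(Add(-474630, -84926), Pow(Add(Pow(Add(91, 22), Rational(1, 2)), -464), -1)) = Mul(-559556, Pow(Add(Pow(113, Rational(1, 2)), -464), -1)) = Mul(-559556, Pow(Add(-464, Pow(113, Rational(1, 2))), -1))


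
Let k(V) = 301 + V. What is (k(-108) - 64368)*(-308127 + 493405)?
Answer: -11890215650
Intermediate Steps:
(k(-108) - 64368)*(-308127 + 493405) = ((301 - 108) - 64368)*(-308127 + 493405) = (193 - 64368)*185278 = -64175*185278 = -11890215650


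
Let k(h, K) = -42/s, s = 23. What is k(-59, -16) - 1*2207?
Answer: -50803/23 ≈ -2208.8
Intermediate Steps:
k(h, K) = -42/23
k(-59, -16) - 1*2207 = -42/23 - 1*2207 = -42/23 - 2207 = -50803/23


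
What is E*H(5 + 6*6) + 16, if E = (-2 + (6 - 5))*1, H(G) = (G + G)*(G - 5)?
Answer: -2936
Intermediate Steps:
H(G) = 2*G*(-5 + G) (H(G) = (2*G)*(-5 + G) = 2*G*(-5 + G))
E = -1 (E = (-2 + 1)*1 = -1*1 = -1)
E*H(5 + 6*6) + 16 = -2*(5 + 6*6)*(-5 + (5 + 6*6)) + 16 = -2*(5 + 36)*(-5 + (5 + 36)) + 16 = -2*41*(-5 + 41) + 16 = -2*41*36 + 16 = -1*2952 + 16 = -2952 + 16 = -2936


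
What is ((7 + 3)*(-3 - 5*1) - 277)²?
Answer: 127449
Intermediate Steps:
((7 + 3)*(-3 - 5*1) - 277)² = (10*(-3 - 5) - 277)² = (10*(-8) - 277)² = (-80 - 277)² = (-357)² = 127449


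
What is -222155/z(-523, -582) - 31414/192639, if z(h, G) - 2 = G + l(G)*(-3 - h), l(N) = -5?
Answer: 2846388035/40839468 ≈ 69.697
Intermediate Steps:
z(h, G) = 17 + G + 5*h (z(h, G) = 2 + (G - 5*(-3 - h)) = 2 + (G + (15 + 5*h)) = 2 + (15 + G + 5*h) = 17 + G + 5*h)
-222155/z(-523, -582) - 31414/192639 = -222155/(17 - 582 + 5*(-523)) - 31414/192639 = -222155/(17 - 582 - 2615) - 31414*1/192639 = -222155/(-3180) - 31414/192639 = -222155*(-1/3180) - 31414/192639 = 44431/636 - 31414/192639 = 2846388035/40839468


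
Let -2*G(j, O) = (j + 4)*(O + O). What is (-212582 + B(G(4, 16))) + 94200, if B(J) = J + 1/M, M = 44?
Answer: -5214439/44 ≈ -1.1851e+5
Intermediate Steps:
G(j, O) = -O*(4 + j) (G(j, O) = -(j + 4)*(O + O)/2 = -(4 + j)*2*O/2 = -O*(4 + j))
B(J) = 1/44 + J (B(J) = J + 1/44 = 1/44 + J)
(-212582 + B(G(4, 16))) + 94200 = (-212582 + (1/44 - 1*16*(4 + 4))) + 94200 = (-212582 + (1/44 - 1*16*8)) + 94200 = (-212582 + (1/44 - 128)) + 94200 = (-212582 - 5631/44) + 94200 = -9359239/44 + 94200 = -5214439/44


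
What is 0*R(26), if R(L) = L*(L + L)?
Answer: 0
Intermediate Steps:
R(L) = 2*L**2 (R(L) = L*(2*L) = 2*L**2)
0*R(26) = 0*(2*26**2) = 0*(2*676) = 0*1352 = 0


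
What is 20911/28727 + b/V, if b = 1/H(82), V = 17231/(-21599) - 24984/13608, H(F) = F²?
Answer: 1511605138937371/2076765799446176 ≈ 0.72787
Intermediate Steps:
V = -10751512/4082211 (V = 17231*(-1/21599) - 24984*1/13608 = -17231/21599 - 347/189 = -10751512/4082211 ≈ -2.6337)
b = 1/6724 (b = 1/(82²) = 1/6724 ≈ 0.00014872)
20911/28727 + b/V = 20911/28727 + 1/(6724*(-10751512/4082211)) = 20911*(1/28727) + (1/6724)*(-4082211/10751512) = 20911/28727 - 4082211/72293166688 = 1511605138937371/2076765799446176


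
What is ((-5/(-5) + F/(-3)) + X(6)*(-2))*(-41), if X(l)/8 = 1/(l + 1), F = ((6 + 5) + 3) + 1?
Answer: 1804/7 ≈ 257.71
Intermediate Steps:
F = 15 (F = (11 + 3) + 1 = 14 + 1 = 15)
X(l) = 8/(1 + l) (X(l) = 8/(l + 1) = 8/(1 + l))
((-5/(-5) + F/(-3)) + X(6)*(-2))*(-41) = ((-5/(-5) + 15/(-3)) + (8/(1 + 6))*(-2))*(-41) = ((-5*(-⅕) + 15*(-⅓)) + (8/7)*(-2))*(-41) = ((1 - 5) + (8*(⅐))*(-2))*(-41) = (-4 + (8/7)*(-2))*(-41) = (-4 - 16/7)*(-41) = -44/7*(-41) = 1804/7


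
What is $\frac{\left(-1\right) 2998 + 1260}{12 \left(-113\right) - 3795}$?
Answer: $\frac{1738}{5151} \approx 0.33741$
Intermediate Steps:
$\frac{\left(-1\right) 2998 + 1260}{12 \left(-113\right) - 3795} = \frac{-2998 + 1260}{-1356 - 3795} = - \frac{1738}{-5151} = \left(-1738\right) \left(- \frac{1}{5151}\right) = \frac{1738}{5151}$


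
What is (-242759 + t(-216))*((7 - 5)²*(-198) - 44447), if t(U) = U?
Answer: 10991946025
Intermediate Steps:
(-242759 + t(-216))*((7 - 5)²*(-198) - 44447) = (-242759 - 216)*((7 - 5)²*(-198) - 44447) = -242975*(2²*(-198) - 44447) = -242975*(4*(-198) - 44447) = -242975*(-792 - 44447) = -242975*(-45239) = 10991946025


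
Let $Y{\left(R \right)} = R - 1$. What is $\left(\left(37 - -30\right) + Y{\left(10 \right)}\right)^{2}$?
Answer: $5776$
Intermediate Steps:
$Y{\left(R \right)} = -1 + R$
$\left(\left(37 - -30\right) + Y{\left(10 \right)}\right)^{2} = \left(\left(37 - -30\right) + \left(-1 + 10\right)\right)^{2} = \left(\left(37 + 30\right) + 9\right)^{2} = \left(67 + 9\right)^{2} = 76^{2} = 5776$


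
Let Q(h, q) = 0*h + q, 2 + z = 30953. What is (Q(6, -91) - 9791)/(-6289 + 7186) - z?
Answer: -9257643/299 ≈ -30962.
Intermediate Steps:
z = 30951 (z = -2 + 30953 = 30951)
Q(h, q) = q (Q(h, q) = 0 + q = q)
(Q(6, -91) - 9791)/(-6289 + 7186) - z = (-91 - 9791)/(-6289 + 7186) - 1*30951 = -9882/897 - 30951 = -9882*1/897 - 30951 = -3294/299 - 30951 = -9257643/299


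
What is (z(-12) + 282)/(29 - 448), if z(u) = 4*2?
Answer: -290/419 ≈ -0.69212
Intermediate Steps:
z(u) = 8
(z(-12) + 282)/(29 - 448) = (8 + 282)/(29 - 448) = 290/(-419) = 290*(-1/419) = -290/419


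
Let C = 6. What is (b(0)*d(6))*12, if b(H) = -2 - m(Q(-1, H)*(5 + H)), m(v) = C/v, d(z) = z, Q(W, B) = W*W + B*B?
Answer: -1152/5 ≈ -230.40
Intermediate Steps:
Q(W, B) = B² + W² (Q(W, B) = W² + B² = B² + W²)
m(v) = 6/v
b(H) = -2 - 6/((1 + H²)*(5 + H)) (b(H) = -2 - 6/((H² + (-1)²)*(5 + H)) = -2 - 6/((H² + 1)*(5 + H)) = -2 - 6/((1 + H²)*(5 + H)))
(b(0)*d(6))*12 = ((2*(-3 - (1 + 0²)*(5 + 0))/((1 + 0²)*(5 + 0)))*6)*12 = ((2*(-3 - 1*(1 + 0)*5)/((1 + 0)*5))*6)*12 = ((2*(⅕)*(-3 - 1*1*5)/1)*6)*12 = ((2*1*(⅕)*(-3 - 5))*6)*12 = ((2*1*(⅕)*(-8))*6)*12 = -16/5*6*12 = -96/5*12 = -1152/5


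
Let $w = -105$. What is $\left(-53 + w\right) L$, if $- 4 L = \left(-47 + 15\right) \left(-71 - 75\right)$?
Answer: $184544$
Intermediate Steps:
$L = -1168$ ($L = - \frac{\left(-47 + 15\right) \left(-71 - 75\right)}{4} = - \frac{\left(-32\right) \left(-146\right)}{4} = \left(- \frac{1}{4}\right) 4672 = -1168$)
$\left(-53 + w\right) L = \left(-53 - 105\right) \left(-1168\right) = \left(-158\right) \left(-1168\right) = 184544$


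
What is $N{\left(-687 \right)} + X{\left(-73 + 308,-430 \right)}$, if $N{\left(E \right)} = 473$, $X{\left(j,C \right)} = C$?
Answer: $43$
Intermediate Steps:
$N{\left(-687 \right)} + X{\left(-73 + 308,-430 \right)} = 473 - 430 = 43$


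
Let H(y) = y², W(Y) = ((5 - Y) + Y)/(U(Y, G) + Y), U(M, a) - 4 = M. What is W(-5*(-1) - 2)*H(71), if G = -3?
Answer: 5041/2 ≈ 2520.5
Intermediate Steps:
U(M, a) = 4 + M
W(Y) = 5/(4 + 2*Y) (W(Y) = ((5 - Y) + Y)/((4 + Y) + Y) = 5/(4 + 2*Y))
W(-5*(-1) - 2)*H(71) = (5/(2*(2 + (-5*(-1) - 2))))*71² = (5/(2*(2 + (5 - 2))))*5041 = (5/(2*(2 + 3)))*5041 = ((5/2)/5)*5041 = ((5/2)*(⅕))*5041 = (½)*5041 = 5041/2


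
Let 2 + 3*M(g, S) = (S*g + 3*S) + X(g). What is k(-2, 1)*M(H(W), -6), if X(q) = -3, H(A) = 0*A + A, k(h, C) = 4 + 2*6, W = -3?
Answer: -80/3 ≈ -26.667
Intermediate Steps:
k(h, C) = 16 (k(h, C) = 4 + 12 = 16)
H(A) = A (H(A) = 0 + A = A)
M(g, S) = -5/3 + S + S*g/3 (M(g, S) = -2/3 + ((S*g + 3*S) - 3)/3 = -2/3 + ((3*S + S*g) - 3)/3 = -2/3 + (-3 + 3*S + S*g)/3 = -2/3 + (-1 + S + S*g/3) = -5/3 + S + S*g/3)
k(-2, 1)*M(H(W), -6) = 16*(-5/3 - 6 + (1/3)*(-6)*(-3)) = 16*(-5/3 - 6 + 6) = 16*(-5/3) = -80/3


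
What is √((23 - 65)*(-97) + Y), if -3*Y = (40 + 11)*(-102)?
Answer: 44*√3 ≈ 76.210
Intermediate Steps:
Y = 1734 (Y = -(40 + 11)*(-102)/3 = -17*(-102) = -⅓*(-5202) = 1734)
√((23 - 65)*(-97) + Y) = √((23 - 65)*(-97) + 1734) = √(-42*(-97) + 1734) = √(4074 + 1734) = √5808 = 44*√3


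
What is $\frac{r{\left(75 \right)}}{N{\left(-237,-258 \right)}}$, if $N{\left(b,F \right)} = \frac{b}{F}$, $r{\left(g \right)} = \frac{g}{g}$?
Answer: $\frac{86}{79} \approx 1.0886$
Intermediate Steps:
$r{\left(g \right)} = 1$
$\frac{r{\left(75 \right)}}{N{\left(-237,-258 \right)}} = 1 \frac{1}{\left(-237\right) \frac{1}{-258}} = 1 \frac{1}{\left(-237\right) \left(- \frac{1}{258}\right)} = 1 \frac{1}{\frac{79}{86}} = 1 \cdot \frac{86}{79} = \frac{86}{79}$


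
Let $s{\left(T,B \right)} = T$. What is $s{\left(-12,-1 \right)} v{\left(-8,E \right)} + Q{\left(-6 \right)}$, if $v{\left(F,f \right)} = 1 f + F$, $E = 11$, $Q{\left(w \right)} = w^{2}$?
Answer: $0$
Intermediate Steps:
$v{\left(F,f \right)} = F + f$ ($v{\left(F,f \right)} = f + F = F + f$)
$s{\left(-12,-1 \right)} v{\left(-8,E \right)} + Q{\left(-6 \right)} = - 12 \left(-8 + 11\right) + \left(-6\right)^{2} = \left(-12\right) 3 + 36 = -36 + 36 = 0$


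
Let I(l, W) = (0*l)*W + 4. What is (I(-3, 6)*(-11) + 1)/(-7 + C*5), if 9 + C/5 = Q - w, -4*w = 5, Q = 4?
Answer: 172/403 ≈ 0.42680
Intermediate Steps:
I(l, W) = 4 (I(l, W) = 0*W + 4 = 0 + 4 = 4)
w = -5/4 (w = -1/4*5 = -5/4 ≈ -1.2500)
C = -75/4 (C = -45 + 5*(4 - 1*(-5/4)) = -45 + 5*(4 + 5/4) = -45 + 5*(21/4) = -45 + 105/4 = -75/4 ≈ -18.750)
(I(-3, 6)*(-11) + 1)/(-7 + C*5) = (4*(-11) + 1)/(-7 - 75/4*5) = (-44 + 1)/(-7 - 375/4) = -43/(-403/4) = -4/403*(-43) = 172/403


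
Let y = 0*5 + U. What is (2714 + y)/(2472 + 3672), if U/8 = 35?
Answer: 499/1024 ≈ 0.48730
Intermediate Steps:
U = 280 (U = 8*35 = 280)
y = 280 (y = 0*5 + 280 = 0 + 280 = 280)
(2714 + y)/(2472 + 3672) = (2714 + 280)/(2472 + 3672) = 2994/6144 = 2994*(1/6144) = 499/1024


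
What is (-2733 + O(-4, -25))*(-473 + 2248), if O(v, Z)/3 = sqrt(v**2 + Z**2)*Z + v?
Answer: -4872375 - 133125*sqrt(641) ≈ -8.2428e+6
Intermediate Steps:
O(v, Z) = 3*v + 3*Z*sqrt(Z**2 + v**2) (O(v, Z) = 3*(sqrt(v**2 + Z**2)*Z + v) = 3*(sqrt(Z**2 + v**2)*Z + v) = 3*(Z*sqrt(Z**2 + v**2) + v) = 3*(v + Z*sqrt(Z**2 + v**2)) = 3*v + 3*Z*sqrt(Z**2 + v**2))
(-2733 + O(-4, -25))*(-473 + 2248) = (-2733 + (3*(-4) + 3*(-25)*sqrt((-25)**2 + (-4)**2)))*(-473 + 2248) = (-2733 + (-12 + 3*(-25)*sqrt(625 + 16)))*1775 = (-2733 + (-12 + 3*(-25)*sqrt(641)))*1775 = (-2733 + (-12 - 75*sqrt(641)))*1775 = (-2745 - 75*sqrt(641))*1775 = -4872375 - 133125*sqrt(641)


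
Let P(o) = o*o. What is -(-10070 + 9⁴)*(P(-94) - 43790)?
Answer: -122653586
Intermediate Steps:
P(o) = o²
-(-10070 + 9⁴)*(P(-94) - 43790) = -(-10070 + 9⁴)*((-94)² - 43790) = -(-10070 + 6561)*(8836 - 43790) = -(-3509)*(-34954) = -1*122653586 = -122653586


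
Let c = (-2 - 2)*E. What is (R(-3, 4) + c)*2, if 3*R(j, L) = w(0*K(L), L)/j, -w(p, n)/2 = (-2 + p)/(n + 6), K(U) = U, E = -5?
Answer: 1796/45 ≈ 39.911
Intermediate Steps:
w(p, n) = -2*(-2 + p)/(6 + n) (w(p, n) = -2*(-2 + p)/(n + 6) = -2*(-2 + p)/(6 + n))
R(j, L) = 4/(3*j*(6 + L)) (R(j, L) = ((2*(2 - 0*L)/(6 + L))/j)/3 = ((2*(2 - 1*0)/(6 + L))/j)/3 = ((2*(2 + 0)/(6 + L))/j)/3 = ((2*2/(6 + L))/j)/3 = ((4/(6 + L))/j)/3 = (4/(j*(6 + L)))/3 = 4/(3*j*(6 + L)))
c = 20 (c = (-2 - 2)*(-5) = -4*(-5) = 20)
(R(-3, 4) + c)*2 = ((4/3)/(-3*(6 + 4)) + 20)*2 = ((4/3)*(-⅓)/10 + 20)*2 = ((4/3)*(-⅓)*(⅒) + 20)*2 = (-2/45 + 20)*2 = (898/45)*2 = 1796/45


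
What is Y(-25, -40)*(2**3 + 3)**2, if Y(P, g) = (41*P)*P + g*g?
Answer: 3294225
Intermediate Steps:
Y(P, g) = g**2 + 41*P**2 (Y(P, g) = 41*P**2 + g**2 = g**2 + 41*P**2)
Y(-25, -40)*(2**3 + 3)**2 = ((-40)**2 + 41*(-25)**2)*(2**3 + 3)**2 = (1600 + 41*625)*(8 + 3)**2 = (1600 + 25625)*11**2 = 27225*121 = 3294225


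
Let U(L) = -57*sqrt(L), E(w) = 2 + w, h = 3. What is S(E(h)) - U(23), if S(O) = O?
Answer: 5 + 57*sqrt(23) ≈ 278.36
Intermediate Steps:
S(E(h)) - U(23) = (2 + 3) - (-57)*sqrt(23) = 5 + 57*sqrt(23)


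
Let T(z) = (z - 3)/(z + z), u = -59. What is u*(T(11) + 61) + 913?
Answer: -29782/11 ≈ -2707.5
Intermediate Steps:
T(z) = (-3 + z)/(2*z) (T(z) = (-3 + z)/((2*z)) = (-3 + z)*(1/(2*z)) = (-3 + z)/(2*z))
u*(T(11) + 61) + 913 = -59*((½)*(-3 + 11)/11 + 61) + 913 = -59*((½)*(1/11)*8 + 61) + 913 = -59*(4/11 + 61) + 913 = -59*675/11 + 913 = -39825/11 + 913 = -29782/11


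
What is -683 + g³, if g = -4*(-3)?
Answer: 1045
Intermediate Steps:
g = 12
-683 + g³ = -683 + 12³ = -683 + 1728 = 1045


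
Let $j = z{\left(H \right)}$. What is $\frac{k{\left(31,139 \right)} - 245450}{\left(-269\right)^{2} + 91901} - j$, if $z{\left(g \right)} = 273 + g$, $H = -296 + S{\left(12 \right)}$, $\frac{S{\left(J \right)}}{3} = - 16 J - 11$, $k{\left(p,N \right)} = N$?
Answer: $\frac{103568273}{164262} \approx 630.51$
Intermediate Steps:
$S{\left(J \right)} = -33 - 48 J$ ($S{\left(J \right)} = 3 \left(- 16 J - 11\right) = 3 \left(-11 - 16 J\right) = -33 - 48 J$)
$H = -905$ ($H = -296 - 609 = -905$)
$j = -632$ ($j = 273 - 905 = -632$)
$\frac{k{\left(31,139 \right)} - 245450}{\left(-269\right)^{2} + 91901} - j = \frac{139 - 245450}{\left(-269\right)^{2} + 91901} - -632 = - \frac{245311}{72361 + 91901} + 632 = - \frac{245311}{164262} + 632 = \frac{103568273}{164262}$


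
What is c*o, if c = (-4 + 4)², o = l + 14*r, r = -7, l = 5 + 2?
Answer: 0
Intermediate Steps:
l = 7
o = -91 (o = 7 + 14*(-7) = 7 - 98 = -91)
c = 0 (c = 0² = 0)
c*o = 0*(-91) = 0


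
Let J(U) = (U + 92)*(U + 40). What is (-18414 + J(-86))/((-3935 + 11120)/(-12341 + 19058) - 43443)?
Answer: 20923455/48633241 ≈ 0.43023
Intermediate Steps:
J(U) = (40 + U)*(92 + U) (J(U) = (92 + U)*(40 + U) = (40 + U)*(92 + U))
(-18414 + J(-86))/((-3935 + 11120)/(-12341 + 19058) - 43443) = (-18414 + (3680 + (-86)**2 + 132*(-86)))/((-3935 + 11120)/(-12341 + 19058) - 43443) = (-18414 + (3680 + 7396 - 11352))/(7185/6717 - 43443) = (-18414 - 276)/(7185*(1/6717) - 43443) = -18690/(2395/2239 - 43443) = -18690/(-97266482/2239) = -18690*(-2239/97266482) = 20923455/48633241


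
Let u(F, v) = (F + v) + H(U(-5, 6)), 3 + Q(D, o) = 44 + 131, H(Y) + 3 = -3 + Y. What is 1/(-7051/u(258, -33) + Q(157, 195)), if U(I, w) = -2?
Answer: 217/30273 ≈ 0.0071681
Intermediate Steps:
H(Y) = -6 + Y (H(Y) = -3 + (-3 + Y) = -6 + Y)
Q(D, o) = 172 (Q(D, o) = -3 + (44 + 131) = -3 + 175 = 172)
u(F, v) = -8 + F + v (u(F, v) = (F + v) + (-6 - 2) = (F + v) - 8 = -8 + F + v)
1/(-7051/u(258, -33) + Q(157, 195)) = 1/(-7051/(-8 + 258 - 33) + 172) = 1/(-7051/217 + 172) = 1/(30273/217) = 217/30273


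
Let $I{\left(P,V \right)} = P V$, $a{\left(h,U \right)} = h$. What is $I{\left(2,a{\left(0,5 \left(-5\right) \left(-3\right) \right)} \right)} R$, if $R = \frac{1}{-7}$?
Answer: $0$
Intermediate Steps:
$R = - \frac{1}{7} \approx -0.14286$
$I{\left(2,a{\left(0,5 \left(-5\right) \left(-3\right) \right)} \right)} R = 2 \cdot 0 \left(- \frac{1}{7}\right) = 0 \left(- \frac{1}{7}\right) = 0$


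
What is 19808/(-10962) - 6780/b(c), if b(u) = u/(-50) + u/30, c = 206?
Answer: -1394564362/564543 ≈ -2470.3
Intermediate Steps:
b(u) = u/75 (b(u) = u*(-1/50) + u*(1/30) = -u/50 + u/30 = u/75)
19808/(-10962) - 6780/b(c) = 19808/(-10962) - 6780/((1/75)*206) = 19808*(-1/10962) - 6780/206/75 = -9904/5481 - 6780*75/206 = -9904/5481 - 254250/103 = -1394564362/564543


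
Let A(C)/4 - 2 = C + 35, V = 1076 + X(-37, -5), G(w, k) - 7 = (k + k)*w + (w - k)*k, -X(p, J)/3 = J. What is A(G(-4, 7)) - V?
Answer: -1447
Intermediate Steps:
X(p, J) = -3*J
G(w, k) = 7 + k*(w - k) + 2*k*w (G(w, k) = 7 + ((k + k)*w + (w - k)*k) = 7 + ((2*k)*w + k*(w - k)) = 7 + (2*k*w + k*(w - k)) = 7 + (k*(w - k) + 2*k*w) = 7 + k*(w - k) + 2*k*w)
V = 1091 (V = 1076 - 3*(-5) = 1076 + 15 = 1091)
A(C) = 148 + 4*C (A(C) = 8 + 4*(C + 35) = 8 + 4*(35 + C) = 8 + (140 + 4*C) = 148 + 4*C)
A(G(-4, 7)) - V = (148 + 4*(7 - 1*7² + 3*7*(-4))) - 1*1091 = (148 + 4*(7 - 1*49 - 84)) - 1091 = (148 + 4*(7 - 49 - 84)) - 1091 = (148 + 4*(-126)) - 1091 = (148 - 504) - 1091 = -356 - 1091 = -1447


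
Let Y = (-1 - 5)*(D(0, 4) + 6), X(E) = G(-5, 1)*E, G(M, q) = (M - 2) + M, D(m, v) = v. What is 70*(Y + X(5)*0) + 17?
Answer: -4183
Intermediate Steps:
G(M, q) = -2 + 2*M (G(M, q) = (-2 + M) + M = -2 + 2*M)
X(E) = -12*E (X(E) = (-2 + 2*(-5))*E = (-2 - 10)*E = -12*E)
Y = -60 (Y = (-1 - 5)*(4 + 6) = -6*10 = -60)
70*(Y + X(5)*0) + 17 = 70*(-60 - 12*5*0) + 17 = 70*(-60 - 60*0) + 17 = 70*(-60 + 0) + 17 = 70*(-60) + 17 = -4200 + 17 = -4183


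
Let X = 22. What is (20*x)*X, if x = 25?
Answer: 11000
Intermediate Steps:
(20*x)*X = (20*25)*22 = 500*22 = 11000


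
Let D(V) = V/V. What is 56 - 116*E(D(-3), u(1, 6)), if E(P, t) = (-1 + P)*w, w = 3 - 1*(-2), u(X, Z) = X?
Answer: 56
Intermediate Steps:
w = 5 (w = 3 + 2 = 5)
D(V) = 1
E(P, t) = -5 + 5*P (E(P, t) = (-1 + P)*5 = -5 + 5*P)
56 - 116*E(D(-3), u(1, 6)) = 56 - 116*(-5 + 5*1) = 56 - 116*(-5 + 5) = 56 - 116*0 = 56 + 0 = 56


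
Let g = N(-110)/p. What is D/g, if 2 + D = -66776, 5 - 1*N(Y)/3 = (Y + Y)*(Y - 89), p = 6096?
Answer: 135692896/43775 ≈ 3099.8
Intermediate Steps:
N(Y) = 15 - 6*Y*(-89 + Y) (N(Y) = 15 - 3*(Y + Y)*(Y - 89) = 15 - 3*2*Y*(-89 + Y) = 15 - 6*Y*(-89 + Y))
D = -66778 (D = -2 - 66776 = -66778)
g = -43775/2032 (g = (15 - 6*(-110)² + 534*(-110))/6096 = (15 - 6*12100 - 58740)*(1/6096) = (15 - 72600 - 58740)*(1/6096) = -131325*1/6096 = -43775/2032 ≈ -21.543)
D/g = -66778/(-43775/2032) = -66778*(-2032/43775) = 135692896/43775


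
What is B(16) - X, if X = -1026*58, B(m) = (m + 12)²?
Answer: 60292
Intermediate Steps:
B(m) = (12 + m)²
X = -59508
B(16) - X = (12 + 16)² - 1*(-59508) = 28² + 59508 = 784 + 59508 = 60292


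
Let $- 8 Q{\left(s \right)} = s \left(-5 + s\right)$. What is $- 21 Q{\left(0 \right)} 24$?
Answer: $0$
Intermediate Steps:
$Q{\left(s \right)} = - \frac{s \left(-5 + s\right)}{8}$
$- 21 Q{\left(0 \right)} 24 = - 21 \cdot \frac{1}{8} \cdot 0 \left(5 - 0\right) 24 = - 21 \cdot \frac{1}{8} \cdot 0 \left(5 + 0\right) 24 = - 21 \cdot \frac{1}{8} \cdot 0 \cdot 5 \cdot 24 = \left(-21\right) 0 \cdot 24 = 0 \cdot 24 = 0$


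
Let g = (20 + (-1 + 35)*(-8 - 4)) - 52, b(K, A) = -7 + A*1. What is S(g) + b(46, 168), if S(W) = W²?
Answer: 193761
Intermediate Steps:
b(K, A) = -7 + A
g = -440 (g = (20 + 34*(-12)) - 52 = (20 - 408) - 52 = -388 - 52 = -440)
S(g) + b(46, 168) = (-440)² + (-7 + 168) = 193600 + 161 = 193761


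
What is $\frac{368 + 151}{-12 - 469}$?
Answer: $- \frac{519}{481} \approx -1.079$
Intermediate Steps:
$\frac{368 + 151}{-12 - 469} = \frac{519}{-481} = 519 \left(- \frac{1}{481}\right) = - \frac{519}{481}$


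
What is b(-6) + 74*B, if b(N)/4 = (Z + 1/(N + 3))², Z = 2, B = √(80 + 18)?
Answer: 100/9 + 518*√2 ≈ 743.67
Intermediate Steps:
B = 7*√2 (B = √98 = 7*√2 ≈ 9.8995)
b(N) = 4*(2 + 1/(3 + N))² (b(N) = 4*(2 + 1/(N + 3))² = 4*(2 + 1/(3 + N))²)
b(-6) + 74*B = 4*(7 + 2*(-6))²/(3 - 6)² + 74*(7*√2) = 4*(7 - 12)²/(-3)² + 518*√2 = 4*(⅑)*(-5)² + 518*√2 = 4*(⅑)*25 + 518*√2 = 100/9 + 518*√2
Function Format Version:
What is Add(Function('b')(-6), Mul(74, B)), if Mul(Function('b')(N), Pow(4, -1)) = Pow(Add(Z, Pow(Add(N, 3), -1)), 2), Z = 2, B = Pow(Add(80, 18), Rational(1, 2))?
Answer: Add(Rational(100, 9), Mul(518, Pow(2, Rational(1, 2)))) ≈ 743.67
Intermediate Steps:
B = Mul(7, Pow(2, Rational(1, 2))) (B = Pow(98, Rational(1, 2)) = Mul(7, Pow(2, Rational(1, 2))) ≈ 9.8995)
Function('b')(N) = Mul(4, Pow(Add(2, Pow(Add(3, N), -1)), 2)) (Function('b')(N) = Mul(4, Pow(Add(2, Pow(Add(N, 3), -1)), 2)) = Mul(4, Pow(Add(2, Pow(Add(3, N), -1)), 2)))
Add(Function('b')(-6), Mul(74, B)) = Add(Mul(4, Pow(Add(3, -6), -2), Pow(Add(7, Mul(2, -6)), 2)), Mul(74, Mul(7, Pow(2, Rational(1, 2))))) = Add(Mul(4, Pow(-3, -2), Pow(Add(7, -12), 2)), Mul(518, Pow(2, Rational(1, 2)))) = Add(Mul(4, Rational(1, 9), Pow(-5, 2)), Mul(518, Pow(2, Rational(1, 2)))) = Add(Mul(4, Rational(1, 9), 25), Mul(518, Pow(2, Rational(1, 2)))) = Add(Rational(100, 9), Mul(518, Pow(2, Rational(1, 2))))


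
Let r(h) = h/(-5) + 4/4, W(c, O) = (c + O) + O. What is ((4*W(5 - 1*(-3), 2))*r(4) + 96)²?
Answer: 278784/25 ≈ 11151.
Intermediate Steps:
W(c, O) = c + 2*O (W(c, O) = (O + c) + O = c + 2*O)
r(h) = 1 - h/5 (r(h) = h*(-⅕) + 4*(¼) = -h/5 + 1 = 1 - h/5)
((4*W(5 - 1*(-3), 2))*r(4) + 96)² = ((4*((5 - 1*(-3)) + 2*2))*(1 - ⅕*4) + 96)² = ((4*((5 + 3) + 4))*(1 - ⅘) + 96)² = ((4*(8 + 4))*(⅕) + 96)² = ((4*12)*(⅕) + 96)² = (48*(⅕) + 96)² = (48/5 + 96)² = (528/5)² = 278784/25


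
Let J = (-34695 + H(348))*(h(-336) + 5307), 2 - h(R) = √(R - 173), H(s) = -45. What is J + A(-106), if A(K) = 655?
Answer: -184434005 + 34740*I*√509 ≈ -1.8443e+8 + 7.8377e+5*I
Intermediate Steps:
h(R) = 2 - √(-173 + R) (h(R) = 2 - √(R - 173) = 2 - √(-173 + R))
J = -184434660 + 34740*I*√509 (J = (-34695 - 45)*((2 - √(-173 - 336)) + 5307) = -34740*((2 - √(-509)) + 5307) = -34740*((2 - I*√509) + 5307) = -34740*(5309 - I*√509) = -184434660 + 34740*I*√509 ≈ -1.8443e+8 + 7.8377e+5*I)
J + A(-106) = (-184434660 + 34740*I*√509) + 655 = -184434005 + 34740*I*√509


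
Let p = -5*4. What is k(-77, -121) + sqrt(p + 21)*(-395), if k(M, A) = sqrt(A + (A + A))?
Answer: -395 + 11*I*sqrt(3) ≈ -395.0 + 19.053*I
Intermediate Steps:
p = -20
k(M, A) = sqrt(3)*sqrt(A) (k(M, A) = sqrt(A + 2*A) = sqrt(3*A) = sqrt(3)*sqrt(A))
k(-77, -121) + sqrt(p + 21)*(-395) = sqrt(3)*sqrt(-121) + sqrt(-20 + 21)*(-395) = sqrt(3)*(11*I) + sqrt(1)*(-395) = 11*I*sqrt(3) + 1*(-395) = 11*I*sqrt(3) - 395 = -395 + 11*I*sqrt(3)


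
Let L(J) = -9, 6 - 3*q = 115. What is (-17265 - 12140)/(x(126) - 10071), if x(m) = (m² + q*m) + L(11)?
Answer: -29405/1218 ≈ -24.142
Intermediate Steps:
q = -109/3 (q = 2 - ⅓*115 = 2 - 115/3 = -109/3 ≈ -36.333)
x(m) = -9 + m² - 109*m/3 (x(m) = (m² - 109*m/3) - 9 = -9 + m² - 109*m/3)
(-17265 - 12140)/(x(126) - 10071) = (-17265 - 12140)/((-9 + 126² - 109/3*126) - 10071) = -29405/((-9 + 15876 - 4578) - 10071) = -29405/(11289 - 10071) = -29405/1218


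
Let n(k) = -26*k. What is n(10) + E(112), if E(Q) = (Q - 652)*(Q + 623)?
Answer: -397160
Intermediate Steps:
E(Q) = (-652 + Q)*(623 + Q)
n(10) + E(112) = -26*10 + (-406196 + 112**2 - 29*112) = -260 + (-406196 + 12544 - 3248) = -260 - 396900 = -397160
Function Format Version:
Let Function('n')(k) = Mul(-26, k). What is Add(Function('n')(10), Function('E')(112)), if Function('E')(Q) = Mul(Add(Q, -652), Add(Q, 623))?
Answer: -397160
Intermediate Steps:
Function('E')(Q) = Mul(Add(-652, Q), Add(623, Q))
Add(Function('n')(10), Function('E')(112)) = Add(Mul(-26, 10), Add(-406196, Pow(112, 2), Mul(-29, 112))) = Add(-260, Add(-406196, 12544, -3248)) = Add(-260, -396900) = -397160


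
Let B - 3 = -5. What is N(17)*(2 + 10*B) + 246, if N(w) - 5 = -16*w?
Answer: 5052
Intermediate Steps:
B = -2 (B = 3 - 5 = -2)
N(w) = 5 - 16*w
N(17)*(2 + 10*B) + 246 = (5 - 16*17)*(2 + 10*(-2)) + 246 = (5 - 272)*(2 - 20) + 246 = -267*(-18) + 246 = 4806 + 246 = 5052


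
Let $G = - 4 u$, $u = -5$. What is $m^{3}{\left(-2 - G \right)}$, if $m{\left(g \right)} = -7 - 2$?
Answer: $-729$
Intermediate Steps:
$G = 20$ ($G = \left(-4\right) \left(-5\right) = 20$)
$m{\left(g \right)} = -9$
$m^{3}{\left(-2 - G \right)} = \left(-9\right)^{3} = -729$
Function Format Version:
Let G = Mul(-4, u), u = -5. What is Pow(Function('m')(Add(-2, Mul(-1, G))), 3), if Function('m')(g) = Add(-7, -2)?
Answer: -729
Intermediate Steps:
G = 20 (G = Mul(-4, -5) = 20)
Function('m')(g) = -9
Pow(Function('m')(Add(-2, Mul(-1, G))), 3) = Pow(-9, 3) = -729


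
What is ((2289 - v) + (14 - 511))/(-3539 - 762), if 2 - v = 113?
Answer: -173/391 ≈ -0.44246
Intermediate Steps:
v = -111 (v = 2 - 1*113 = 2 - 113 = -111)
((2289 - v) + (14 - 511))/(-3539 - 762) = ((2289 - 1*(-111)) + (14 - 511))/(-3539 - 762) = ((2289 + 111) - 497)/(-4301) = (2400 - 497)*(-1/4301) = 1903*(-1/4301) = -173/391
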